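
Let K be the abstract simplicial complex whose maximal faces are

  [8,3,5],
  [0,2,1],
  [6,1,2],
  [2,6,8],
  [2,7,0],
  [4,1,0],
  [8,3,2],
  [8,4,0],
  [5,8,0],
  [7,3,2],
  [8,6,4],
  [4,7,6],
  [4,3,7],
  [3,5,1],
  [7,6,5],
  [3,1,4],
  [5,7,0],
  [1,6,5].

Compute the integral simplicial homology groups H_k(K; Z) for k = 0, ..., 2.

H_0 ≅ Z,  H_1 ≅ Z^2,  H_2 ≅ Z.

Fix the vertex order 0 < 1 < 2 < 3 < 4 < 5 < 6 < 7 < 8 and write every simplex with vertices in increasing order. Then dim K = 2 and the simplices of K are:

  0-simplices (9): [0], [1], [2], [3], [4], [5], [6], [7], [8]
  1-simplices (27): (27 of them)
  2-simplices (18): [0,1,2], [0,1,4], [0,2,7], [0,4,8], [0,5,7], [0,5,8], [1,2,6], [1,3,4], [1,3,5], [1,5,6], [2,3,7], [2,3,8], [2,6,8], [3,4,7], [3,5,8], [4,6,7], [4,6,8], [5,6,7]

Hence C_0 ≅ Z^9, C_1 ≅ Z^27, C_2 ≅ Z^18.

The boundary map ∂_1: C_1 → C_0 is given by ∂[p,q] = [q] − [p].
The resulting 9×27 matrix has rank 8, and its Smith normal form has invariant factors (1,1,1,1,1,1,1,1).

The boundary map ∂_2: C_2 → C_1 sends each 2-simplex [p,q,r] to [q,r] − [p,r] + [p,q]. For instance
  ∂[0,1,4] = [1,4] − [0,4] + [0,1],
  ∂[2,6,8] = [6,8] − [2,8] + [2,6].
As a 27×18 matrix over Z this has rank 17, with invariant factors (1,1,1,1,1,1,1,1,1,1,1,1,1,1,1,1,1).

Computing H_k = (kernel of ∂_k) / (image of ∂_{k+1}):

  H_0: rank C_0 − rank ∂_1 = 9 − 8 = 1, and the invariant factors of ∂_1 are all 1, so H_0 ≅ Z.
  H_1: rank ker ∂_1 − rank ∂_2 = (27 − 8) − 17 = 2, and the invariant factors of ∂_2 are all 1, so H_1 ≅ Z^2.
  H_2: rank ker ∂_2 − rank ∂_3 = (18 − 17) − 0 = 1, and there is no ∂_3, so H_2 ≅ Z.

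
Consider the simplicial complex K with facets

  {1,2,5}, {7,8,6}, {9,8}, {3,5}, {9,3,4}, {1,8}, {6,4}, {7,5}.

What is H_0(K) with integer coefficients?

H_0 = Z.

Order the vertices as 1 < 2 < 3 < 4 < 5 < 6 < 7 < 8 < 9. Listing each simplex with vertices in this order, K has dimension 2 with simplices:

  0-simplices (9): [1], [2], [3], [4], [5], [6], [7], [8], [9]
  1-simplices (14): [1,2], [1,5], [1,8], [2,5], [3,4], [3,5], [3,9], [4,6], [4,9], [5,7], [6,7], [6,8], [7,8], [8,9]
  2-simplices (3): [1,2,5], [3,4,9], [6,7,8]

so the chain groups are C_0 ≅ Z^9, C_1 ≅ Z^14, C_2 ≅ Z^3.

The boundary map ∂_1: C_1 → C_0 maps an edge to its endpoints' difference, ∂[p,q] = q − p. For instance
  ∂[7,8] = [8] − [7].
This gives a 9×14 integer matrix of rank 8; reducing to Smith normal form yields diagonal entries (1,1,1,1,1,1,1,1).

Boundary ∂_2: C_2 → C_1 sends each 2-simplex [p,q,r] to [q,r] − [p,r] + [p,q]. For instance
  ∂[6,7,8] = [7,8] − [6,8] + [6,7],
  ∂[3,4,9] = [4,9] − [3,9] + [3,4].
The resulting 14×3 matrix has rank 3, and its Smith normal form has invariant factors (1,1,1).

Reading off H_k = ker ∂_k / im ∂_{k+1}:

  H_0: rank C_0 − rank ∂_1 = 9 − 8 = 1, and the invariant factors of ∂_1 are all 1, so H_0 = Z.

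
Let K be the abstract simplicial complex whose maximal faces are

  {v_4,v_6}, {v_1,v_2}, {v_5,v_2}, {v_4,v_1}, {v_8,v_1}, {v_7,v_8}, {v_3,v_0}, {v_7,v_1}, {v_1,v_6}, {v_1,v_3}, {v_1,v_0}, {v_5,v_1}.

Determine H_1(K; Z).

Order the vertices as v_0 < v_1 < v_2 < v_3 < v_4 < v_5 < v_6 < v_7 < v_8. Listing each simplex with vertices in this order, K has dimension 1 with simplices:

  0-simplices (9): [v_0], [v_1], [v_2], [v_3], [v_4], [v_5], [v_6], [v_7], [v_8]
  1-simplices (12): [v_0,v_1], [v_0,v_3], [v_1,v_2], [v_1,v_3], [v_1,v_4], [v_1,v_5], [v_1,v_6], [v_1,v_7], [v_1,v_8], [v_2,v_5], [v_4,v_6], [v_7,v_8]

so the chain groups are C_0 ≅ Z^9, C_1 ≅ Z^12.

The boundary map ∂_1: C_1 → C_0 maps an edge to its endpoints' difference, ∂[p,q] = q − p. For instance
  ∂[v_2,v_5] = [v_5] − [v_2].
This gives a 9×12 integer matrix of rank 8; reducing to Smith normal form yields diagonal entries (1,1,1,1,1,1,1,1).

Reading off H_k = ker ∂_k / im ∂_{k+1}:

  H_1: rank ker ∂_1 − rank ∂_2 = (12 − 8) − 0 = 4, and there is no ∂_2, so H_1 ≅ Z^4.

H_1 = Z^4.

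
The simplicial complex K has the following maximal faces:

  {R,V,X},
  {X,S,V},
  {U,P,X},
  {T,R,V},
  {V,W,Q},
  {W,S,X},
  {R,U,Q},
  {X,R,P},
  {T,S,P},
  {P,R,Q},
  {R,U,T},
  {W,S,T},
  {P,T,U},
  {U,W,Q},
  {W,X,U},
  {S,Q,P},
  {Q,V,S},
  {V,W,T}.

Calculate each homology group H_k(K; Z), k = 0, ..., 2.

We work with the vertex ordering P < Q < R < S < T < U < V < W < X. The simplices of K, each written with vertices in increasing order, are:

  0-simplices (9): P, Q, R, S, T, U, V, W, X
  1-simplices (27): PQ, PR, PS, PT, PU, PX, QR, QS, QU, QV, QW, RT, RU, RV, RX, ST, SV, SW, SX, TU, TV, TW, UW, UX, VW, VX, WX
  2-simplices (18): PQR, PQS, PRX, PST, PTU, PUX, QRU, QSV, QUW, QVW, RTU, RTV, RVX, STW, SVX, SWX, TVW, UWX

so the chain groups are C_0 ≅ Z^9, C_1 ≅ Z^27, C_2 ≅ Z^18.

The boundary map ∂_1: C_1 → C_0 is given by ∂[p,q] = [q] − [p].
As a 9×27 matrix over Z this has rank 8, with invariant factors (1,1,1,1,1,1,1,1).

∂_2: C_2 → C_1 sends each 2-simplex [p,q,r] to [q,r] − [p,r] + [p,q]. For instance
  ∂QSV = SV − QV + QS,
  ∂PUX = UX − PX + PU.
As a 27×18 matrix over Z this has rank 18, with invariant factors (1,1,1,1,1,1,1,1,1,1,1,1,1,1,1,1,1,2).

From H_k ≅ ker(∂_k) / im(∂_{k+1}) we obtain:

  H_0: rank C_0 − rank ∂_1 = 9 − 8 = 1, and the invariant factors of ∂_1 are all 1, so H_0 ≅ Z.
  H_1: rank ker ∂_1 − rank ∂_2 = (27 − 8) − 18 = 1, and ∂_2 has invariant factor 2 > 1, so H_1 ≅ Z ⊕ Z/2Z.
  H_2: rank ker ∂_2 − rank ∂_3 = (18 − 18) − 0 = 0, and there is no ∂_3, so H_2 ≅ 0.

H_0 = Z,  H_1 = Z ⊕ Z/2Z,  H_2 = 0.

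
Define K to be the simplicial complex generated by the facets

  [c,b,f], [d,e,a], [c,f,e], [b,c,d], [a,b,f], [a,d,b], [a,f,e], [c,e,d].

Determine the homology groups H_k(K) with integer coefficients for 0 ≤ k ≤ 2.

Take the total order a < b < c < d < e < f on the vertex set. Then K (dimension 2) consists of the simplices:

  0-simplices (6): a, b, c, d, e, f
  1-simplices (12): ab, ad, ae, af, bc, bd, bf, cd, ce, cf, de, ef
  2-simplices (8): abd, abf, ade, aef, bcd, bcf, cde, cef

so the chain groups are C_0 ≅ Z^6, C_1 ≅ Z^12, C_2 ≅ Z^8.

The boundary map ∂_1: C_1 → C_0 is given by ∂[p,q] = [q] − [p]. For instance
  ∂cd = d − c.
This gives a 6×12 integer matrix of rank 5; reducing to Smith normal form yields diagonal entries (1,1,1,1,1).

∂_2: C_2 → C_1 acts by ∂[p,q,r] = [q,r] − [p,r] + [p,q]. For instance
  ∂abf = bf − af + ab,
  ∂bcf = cf − bf + bc.
The resulting 12×8 matrix has rank 7, and its Smith normal form has invariant factors (1,1,1,1,1,1,1).

Reading off H_k = ker ∂_k / im ∂_{k+1}:

  H_0: rank C_0 − rank ∂_1 = 6 − 5 = 1, and the invariant factors of ∂_1 are all 1, so H_0 ≅ Z.
  H_1: rank ker ∂_1 − rank ∂_2 = (12 − 5) − 7 = 0, and the invariant factors of ∂_2 are all 1, so H_1 ≅ 0.
  H_2: rank ker ∂_2 − rank ∂_3 = (8 − 7) − 0 = 1, and there is no ∂_3, so H_2 ≅ Z.

H_0 = Z,  H_1 = 0,  H_2 = Z.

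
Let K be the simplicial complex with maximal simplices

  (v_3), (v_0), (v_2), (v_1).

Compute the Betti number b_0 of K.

We work with the vertex ordering v_0 < v_1 < v_2 < v_3. The simplices of K, each written with vertices in increasing order, are:

  0-simplices (4): [v_0], [v_1], [v_2], [v_3]

so the chain groups are C_0 ≅ Z^4.

Now H_k = ker ∂_k / im ∂_{k+1}, so:

  H_0: rank C_0 − rank ∂_1 = 4 − 0 = 4, and there is no ∂_1, so H_0 ≅ Z^4.

Hence the Betti numbers are b_0 = 4.

b_0 = 4.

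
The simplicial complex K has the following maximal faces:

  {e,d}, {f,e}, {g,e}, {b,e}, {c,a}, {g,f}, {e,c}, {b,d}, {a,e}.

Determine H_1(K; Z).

K has 7 vertices, 9 edges.
rank ∂_1 = 6, rank ∂_2 = 0 ⇒ b_1 = 9 − 6 − 0 = 3. So H_1 = Z^3.

H_1 ≅ Z^3.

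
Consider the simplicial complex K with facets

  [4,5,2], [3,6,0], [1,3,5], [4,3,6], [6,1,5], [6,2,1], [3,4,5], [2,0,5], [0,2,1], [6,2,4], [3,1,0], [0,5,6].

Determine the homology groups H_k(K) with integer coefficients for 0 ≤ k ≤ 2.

H_0 = Z,  H_1 = Z_2,  H_2 = 0.

Take the total order 0 < 1 < 2 < 3 < 4 < 5 < 6 on the vertex set. Then K (dimension 2) consists of the simplices:

  0-simplices (7): [0], [1], [2], [3], [4], [5], [6]
  1-simplices (18): [0,1], [0,2], [0,3], [0,5], [0,6], [1,2], [1,3], [1,5], [1,6], [2,4], [2,5], [2,6], [3,4], [3,5], [3,6], [4,5], [4,6], [5,6]
  2-simplices (12): [0,1,2], [0,1,3], [0,2,5], [0,3,6], [0,5,6], [1,2,6], [1,3,5], [1,5,6], [2,4,5], [2,4,6], [3,4,5], [3,4,6]

so the chain groups are C_0 ≅ Z^7, C_1 ≅ Z^18, C_2 ≅ Z^12.

∂_1: C_1 → C_0 maps an edge to its endpoints' difference, ∂[p,q] = q − p. For instance
  ∂[0,3] = [3] − [0].
As a 7×18 matrix over Z this has rank 6, with invariant factors (1,1,1,1,1,1).

Boundary ∂_2: C_2 → C_1 acts by ∂[p,q,r] = [q,r] − [p,r] + [p,q]. For instance
  ∂[0,5,6] = [5,6] − [0,6] + [0,5],
  ∂[1,5,6] = [5,6] − [1,6] + [1,5].
As a 18×12 matrix over Z this has rank 12, with invariant factors (1,1,1,1,1,1,1,1,1,1,1,2).

Computing H_k = (kernel of ∂_k) / (image of ∂_{k+1}):

  H_0: rank C_0 − rank ∂_1 = 7 − 6 = 1, and the invariant factors of ∂_1 are all 1, so H_0 = Z.
  H_1: rank ker ∂_1 − rank ∂_2 = (18 − 6) − 12 = 0, and ∂_2 has invariant factor 2 > 1, so H_1 = Z_2.
  H_2: rank ker ∂_2 − rank ∂_3 = (12 − 12) − 0 = 0, and there is no ∂_3, so H_2 = 0.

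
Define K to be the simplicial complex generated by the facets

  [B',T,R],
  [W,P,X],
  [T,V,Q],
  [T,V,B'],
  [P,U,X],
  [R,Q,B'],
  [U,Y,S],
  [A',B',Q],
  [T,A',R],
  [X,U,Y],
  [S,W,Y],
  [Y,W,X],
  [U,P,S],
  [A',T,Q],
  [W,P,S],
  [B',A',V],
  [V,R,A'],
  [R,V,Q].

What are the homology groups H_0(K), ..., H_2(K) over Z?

K has 12 vertices, 27 edges, 18 triangles.
rank ∂_0 = 0, rank ∂_1 = 10 ⇒ b_0 = 12 − 0 − 10 = 2; all invariant factors of ∂_1 are 1 so no torsion. So H_0 ≅ Z^2.
rank ∂_1 = 10, rank ∂_2 = 17 ⇒ b_1 = 27 − 10 − 17 = 0; ∂_2 has invariant factor(s) [2] giving torsion. So H_1 ≅ Z/2.
rank ∂_2 = 17, rank ∂_3 = 0 ⇒ b_2 = 18 − 17 − 0 = 1. So H_2 ≅ Z.

H_0 ≅ Z^2,  H_1 ≅ Z/2,  H_2 ≅ Z.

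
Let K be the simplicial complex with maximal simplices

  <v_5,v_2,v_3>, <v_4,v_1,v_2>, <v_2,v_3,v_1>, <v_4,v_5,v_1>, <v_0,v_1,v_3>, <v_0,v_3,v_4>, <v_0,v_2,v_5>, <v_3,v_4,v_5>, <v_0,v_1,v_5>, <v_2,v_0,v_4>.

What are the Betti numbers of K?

b_0 = 1, b_1 = 0, b_2 = 0.

Fix the vertex order v_0 < v_1 < v_2 < v_3 < v_4 < v_5 and write every simplex with vertices in increasing order. Then dim K = 2 and the simplices of K are:

  0-simplices (6): [v_0], [v_1], [v_2], [v_3], [v_4], [v_5]
  1-simplices (15): (15 of them)
  2-simplices (10): [v_0,v_1,v_3], [v_0,v_1,v_5], [v_0,v_2,v_4], [v_0,v_2,v_5], [v_0,v_3,v_4], [v_1,v_2,v_3], [v_1,v_2,v_4], [v_1,v_4,v_5], [v_2,v_3,v_5], [v_3,v_4,v_5]

Hence C_0 ≅ Z^6, C_1 ≅ Z^15, C_2 ≅ Z^10.

The boundary map ∂_1: C_1 → C_0 maps an edge to its endpoints' difference, ∂[p,q] = q − p. For instance
  ∂[v_2,v_5] = [v_5] − [v_2].
As a 6×15 matrix over Z this has rank 5, with invariant factors (1,1,1,1,1).

Boundary ∂_2: C_2 → C_1 maps a triangle to the signed sum of its edges. For instance
  ∂[v_0,v_1,v_5] = [v_1,v_5] − [v_0,v_5] + [v_0,v_1],
  ∂[v_0,v_1,v_3] = [v_1,v_3] − [v_0,v_3] + [v_0,v_1].
The 15×10 boundary matrix has rank 10 and Smith normal form diag(1,1,1,1,1,1,1,1,1,2).

From H_k ≅ ker(∂_k) / im(∂_{k+1}) we obtain:

  H_0: rank C_0 − rank ∂_1 = 6 − 5 = 1, and the invariant factors of ∂_1 are all 1, so H_0 = Z.
  H_1: rank ker ∂_1 − rank ∂_2 = (15 − 5) − 10 = 0, and ∂_2 has invariant factor 2 > 1, so H_1 = Z/2Z.
  H_2: rank ker ∂_2 − rank ∂_3 = (10 − 10) − 0 = 0, and there is no ∂_3, so H_2 = 0.

As a check, the Euler characteristic is 6 − 15 + 10 = 1, which agrees with 1 − 0 + 0 = 1.
(K is a triangulation of the real projective plane RP^2.)

Hence the Betti numbers are b_0 = 1, b_1 = 0, b_2 = 0.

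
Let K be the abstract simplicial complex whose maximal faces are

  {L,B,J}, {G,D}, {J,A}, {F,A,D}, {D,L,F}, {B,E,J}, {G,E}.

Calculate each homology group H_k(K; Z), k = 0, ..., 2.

Fix the vertex order A < B < D < E < F < G < J < L and write every simplex with vertices in increasing order. Then dim K = 2 and the simplices of K are:

  0-simplices (8): A, B, D, E, F, G, J, L
  1-simplices (13): AD, AF, AJ, BE, BJ, BL, DF, DG, DL, EG, EJ, FL, JL
  2-simplices (4): ADF, BEJ, BJL, DFL

Hence C_0 ≅ Z^8, C_1 ≅ Z^13, C_2 ≅ Z^4.

∂_1: C_1 → C_0 is given by ∂[p,q] = [q] − [p].
The 8×13 boundary matrix has rank 7 and Smith normal form diag(1,1,1,1,1,1,1).

∂_2: C_2 → C_1 sends each 2-simplex [p,q,r] to [q,r] − [p,r] + [p,q]. For instance
  ∂DFL = FL − DL + DF,
  ∂BJL = JL − BL + BJ.
As a 13×4 matrix over Z this has rank 4, with invariant factors (1,1,1,1).

Computing H_k = (kernel of ∂_k) / (image of ∂_{k+1}):

  H_0: rank C_0 − rank ∂_1 = 8 − 7 = 1, and the invariant factors of ∂_1 are all 1, so H_0 ≅ Z.
  H_1: rank ker ∂_1 − rank ∂_2 = (13 − 7) − 4 = 2, and the invariant factors of ∂_2 are all 1, so H_1 ≅ Z^2.
  H_2: rank ker ∂_2 − rank ∂_3 = (4 − 4) − 0 = 0, and there is no ∂_3, so H_2 ≅ 0.

H_0 = Z,  H_1 = Z^2,  H_2 = 0.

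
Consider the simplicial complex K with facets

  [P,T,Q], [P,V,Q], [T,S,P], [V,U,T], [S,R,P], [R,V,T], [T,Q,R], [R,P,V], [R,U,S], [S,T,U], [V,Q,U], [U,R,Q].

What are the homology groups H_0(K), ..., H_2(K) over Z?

H_0 = Z,  H_1 = Z/2Z,  H_2 = 0.

We work with the vertex ordering P < Q < R < S < T < U < V. The simplices of K, each written with vertices in increasing order, are:

  0-simplices (7): P, Q, R, S, T, U, V
  1-simplices (18): PQ, PR, PS, PT, PV, QR, QT, QU, QV, RS, RT, RU, RV, ST, SU, TU, TV, UV
  2-simplices (12): PQT, PQV, PRS, PRV, PST, QRT, QRU, QUV, RSU, RTV, STU, TUV

so the chain groups are C_0 ≅ Z^7, C_1 ≅ Z^18, C_2 ≅ Z^12.

Boundary ∂_1: C_1 → C_0 maps an edge to its endpoints' difference, ∂[p,q] = q − p. For instance
  ∂QU = U − Q.
As a 7×18 matrix over Z this has rank 6, with invariant factors (1,1,1,1,1,1).

Boundary ∂_2: C_2 → C_1 maps a triangle to the signed sum of its edges. For instance
  ∂PRV = RV − PV + PR,
  ∂PQV = QV − PV + PQ.
As a 18×12 matrix over Z this has rank 12, with invariant factors (1,1,1,1,1,1,1,1,1,1,1,2).

Computing H_k = (kernel of ∂_k) / (image of ∂_{k+1}):

  H_0: rank C_0 − rank ∂_1 = 7 − 6 = 1, and the invariant factors of ∂_1 are all 1, so H_0 = Z.
  H_1: rank ker ∂_1 − rank ∂_2 = (18 − 6) − 12 = 0, and ∂_2 has invariant factor 2 > 1, so H_1 = Z/2Z.
  H_2: rank ker ∂_2 − rank ∂_3 = (12 − 12) − 0 = 0, and there is no ∂_3, so H_2 = 0.

As a check, the Euler characteristic is 7 − 18 + 12 = 1, which agrees with 1 − 0 + 0 = 1.
(K is a triangulation of the real projective plane RP^2.)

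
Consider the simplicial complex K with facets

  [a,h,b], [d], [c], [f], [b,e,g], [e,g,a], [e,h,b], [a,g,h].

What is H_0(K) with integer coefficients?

H_0 = Z^4.

K has 8 vertices, 10 edges, 5 triangles.
rank ∂_0 = 0, rank ∂_1 = 4 ⇒ b_0 = 8 − 0 − 4 = 4; all invariant factors of ∂_1 are 1 so no torsion. So H_0 = Z^4.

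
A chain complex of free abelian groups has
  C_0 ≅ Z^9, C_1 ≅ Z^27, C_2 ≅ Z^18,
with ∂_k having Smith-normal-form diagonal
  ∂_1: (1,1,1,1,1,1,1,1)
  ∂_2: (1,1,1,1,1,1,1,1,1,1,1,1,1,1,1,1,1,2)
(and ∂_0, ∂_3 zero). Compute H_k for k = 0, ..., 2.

H_0 ≅ Z,  H_1 ≅ Z ⊕ Z/2,  H_2 = 0.

H_0: b_0 = 9 − 0 − 8 = 1; torsion from ∂_1 factors > 1: none. So H_0 ≅ Z.
H_1: b_1 = 27 − 8 − 18 = 1; torsion from ∂_2 factors > 1: [2]. So H_1 ≅ Z ⊕ Z/2.
H_2: b_2 = 18 − 18 − 0 = 0; torsion from ∂_3 factors > 1: none. So H_2 ≅ 0.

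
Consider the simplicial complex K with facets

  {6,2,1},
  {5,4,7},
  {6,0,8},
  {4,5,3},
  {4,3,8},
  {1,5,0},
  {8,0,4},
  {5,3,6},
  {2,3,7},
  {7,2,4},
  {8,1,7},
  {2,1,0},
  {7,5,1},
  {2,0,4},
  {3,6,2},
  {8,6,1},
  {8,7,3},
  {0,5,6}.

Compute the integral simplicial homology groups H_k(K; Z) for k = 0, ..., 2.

We work with the vertex ordering 0 < 1 < 2 < 3 < 4 < 5 < 6 < 7 < 8. The simplices of K, each written with vertices in increasing order, are:

  0-simplices (9): [0], [1], [2], [3], [4], [5], [6], [7], [8]
  1-simplices (27): (27 of them)
  2-simplices (18): [0,1,2], [0,1,5], [0,2,4], [0,4,8], [0,5,6], [0,6,8], [1,2,6], [1,5,7], [1,6,8], [1,7,8], [2,3,6], [2,3,7], [2,4,7], [3,4,5], [3,4,8], [3,5,6], [3,7,8], [4,5,7]

Hence C_0 ≅ Z^9, C_1 ≅ Z^27, C_2 ≅ Z^18.

The boundary map ∂_1: C_1 → C_0 is given by ∂[p,q] = [q] − [p].
The resulting 9×27 matrix has rank 8, and its Smith normal form has invariant factors (1,1,1,1,1,1,1,1).

∂_2: C_2 → C_1 maps a triangle to the signed sum of its edges. For instance
  ∂[3,4,8] = [4,8] − [3,8] + [3,4],
  ∂[3,5,6] = [5,6] − [3,6] + [3,5].
As a 27×18 matrix over Z this has rank 18, with invariant factors (1,1,1,1,1,1,1,1,1,1,1,1,1,1,1,1,1,2).

From H_k ≅ ker(∂_k) / im(∂_{k+1}) we obtain:

  H_0: rank C_0 − rank ∂_1 = 9 − 8 = 1, and the invariant factors of ∂_1 are all 1, so H_0 ≅ Z.
  H_1: rank ker ∂_1 − rank ∂_2 = (27 − 8) − 18 = 1, and ∂_2 has invariant factor 2 > 1, so H_1 ≅ Z × Z/2.
  H_2: rank ker ∂_2 − rank ∂_3 = (18 − 18) − 0 = 0, and there is no ∂_3, so H_2 ≅ 0.

H_0 = Z,  H_1 = Z × Z/2,  H_2 = 0.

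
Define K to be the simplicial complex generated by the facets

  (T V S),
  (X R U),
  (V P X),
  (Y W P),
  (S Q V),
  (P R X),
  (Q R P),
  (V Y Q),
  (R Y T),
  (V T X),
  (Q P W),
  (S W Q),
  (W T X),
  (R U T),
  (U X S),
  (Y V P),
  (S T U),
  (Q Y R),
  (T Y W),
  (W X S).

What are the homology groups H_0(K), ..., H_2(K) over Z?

Fix the vertex order P < Q < R < S < T < U < V < W < X < Y and write every simplex with vertices in increasing order. Then dim K = 2 and the simplices of K are:

  0-simplices (10): P, Q, R, S, T, U, V, W, X, Y
  1-simplices (30): PQ, PR, PV, PW, PX, PY, QR, QS, QV, QW, QY, RT, RU, RX, RY, ST, SU, SV, SW, SX, TU, TV, TW, TX, TY, UX, VX, VY, WX, WY
  2-simplices (20): PQR, PQW, PRX, PVX, PVY, PWY, QRY, QSV, QSW, QVY, RTU, RTY, RUX, STU, STV, SUX, SWX, TVX, TWX, TWY

Hence C_0 ≅ Z^10, C_1 ≅ Z^30, C_2 ≅ Z^20.

Boundary ∂_1: C_1 → C_0 maps an edge to its endpoints' difference, ∂[p,q] = q − p.
This gives a 10×30 integer matrix of rank 9; reducing to Smith normal form yields diagonal entries (1,1,1,1,1,1,1,1,1).

Boundary ∂_2: C_2 → C_1 acts by ∂[p,q,r] = [q,r] − [p,r] + [p,q]. For instance
  ∂RUX = UX − RX + RU,
  ∂PQR = QR − PR + PQ.
The 30×20 boundary matrix has rank 20 and Smith normal form diag(1,1,1,1,1,1,1,1,1,1,1,1,1,1,1,1,1,1,1,2).

Reading off H_k = ker ∂_k / im ∂_{k+1}:

  H_0: rank C_0 − rank ∂_1 = 10 − 9 = 1, and the invariant factors of ∂_1 are all 1, so H_0 ≅ Z.
  H_1: rank ker ∂_1 − rank ∂_2 = (30 − 9) − 20 = 1, and ∂_2 has invariant factor 2 > 1, so H_1 ≅ Z ⊕ Z/2Z.
  H_2: rank ker ∂_2 − rank ∂_3 = (20 − 20) − 0 = 0, and there is no ∂_3, so H_2 ≅ 0.

As a check, the Euler characteristic is 10 − 30 + 20 = 0, which agrees with 1 − 1 + 0 = 0.
(K is a triangulation of the Klein bottle.)

H_0 ≅ Z,  H_1 ≅ Z ⊕ Z/2Z,  H_2 = 0.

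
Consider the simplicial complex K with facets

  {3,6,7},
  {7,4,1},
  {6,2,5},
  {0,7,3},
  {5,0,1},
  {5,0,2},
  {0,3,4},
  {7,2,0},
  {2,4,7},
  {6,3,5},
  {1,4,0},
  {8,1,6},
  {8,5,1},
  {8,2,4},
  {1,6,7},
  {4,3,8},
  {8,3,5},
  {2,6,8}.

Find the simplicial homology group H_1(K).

K has 9 vertices, 27 edges, 18 triangles.
rank ∂_1 = 8, rank ∂_2 = 18 ⇒ b_1 = 27 − 8 − 18 = 1; ∂_2 has invariant factor(s) [2] giving torsion. So H_1 = Z ⊕ Z/2.

H_1 ≅ Z ⊕ Z/2.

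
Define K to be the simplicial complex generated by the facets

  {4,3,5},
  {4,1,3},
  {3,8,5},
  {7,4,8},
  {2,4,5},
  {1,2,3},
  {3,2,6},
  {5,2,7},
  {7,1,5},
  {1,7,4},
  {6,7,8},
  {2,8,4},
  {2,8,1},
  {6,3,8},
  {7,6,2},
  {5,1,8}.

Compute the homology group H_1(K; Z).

H_1 ≅ Z^2.

Fix the vertex order 1 < 2 < 3 < 4 < 5 < 6 < 7 < 8 and write every simplex with vertices in increasing order. Then dim K = 2 and the simplices of K are:

  0-simplices (8): [1], [2], [3], [4], [5], [6], [7], [8]
  1-simplices (24): (24 of them)
  2-simplices (16): [1,2,3], [1,2,8], [1,3,4], [1,4,7], [1,5,7], [1,5,8], [2,3,6], [2,4,5], [2,4,8], [2,5,7], [2,6,7], [3,4,5], [3,5,8], [3,6,8], [4,7,8], [6,7,8]

so the chain groups are C_0 ≅ Z^8, C_1 ≅ Z^24, C_2 ≅ Z^16.

Boundary ∂_1: C_1 → C_0 sends each edge [p,q] (with p < q) to q − p. For instance
  ∂[4,7] = [7] − [4].
The 8×24 boundary matrix has rank 7 and Smith normal form diag(1,1,1,1,1,1,1).

∂_2: C_2 → C_1 acts by ∂[p,q,r] = [q,r] − [p,r] + [p,q]. For instance
  ∂[2,4,5] = [4,5] − [2,5] + [2,4],
  ∂[2,5,7] = [5,7] − [2,7] + [2,5].
This gives a 24×16 integer matrix of rank 15; reducing to Smith normal form yields diagonal entries (1,1,1,1,1,1,1,1,1,1,1,1,1,1,1).

Now H_k = ker ∂_k / im ∂_{k+1}, so:

  H_1: rank ker ∂_1 − rank ∂_2 = (24 − 7) − 15 = 2, and the invariant factors of ∂_2 are all 1, so H_1 = Z^2.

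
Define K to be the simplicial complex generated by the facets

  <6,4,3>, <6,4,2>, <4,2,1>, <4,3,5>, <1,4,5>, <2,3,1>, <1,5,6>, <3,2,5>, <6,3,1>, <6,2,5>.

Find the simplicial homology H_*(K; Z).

We work with the vertex ordering 1 < 2 < 3 < 4 < 5 < 6. The simplices of K, each written with vertices in increasing order, are:

  0-simplices (6): [1], [2], [3], [4], [5], [6]
  1-simplices (15): [1,2], [1,3], [1,4], [1,5], [1,6], [2,3], [2,4], [2,5], [2,6], [3,4], [3,5], [3,6], [4,5], [4,6], [5,6]
  2-simplices (10): [1,2,3], [1,2,4], [1,3,6], [1,4,5], [1,5,6], [2,3,5], [2,4,6], [2,5,6], [3,4,5], [3,4,6]

so the chain groups are C_0 ≅ Z^6, C_1 ≅ Z^15, C_2 ≅ Z^10.

Boundary ∂_1: C_1 → C_0 is given by ∂[p,q] = [q] − [p]. For instance
  ∂[4,6] = [6] − [4].
This gives a 6×15 integer matrix of rank 5; reducing to Smith normal form yields diagonal entries (1,1,1,1,1).

The boundary map ∂_2: C_2 → C_1 sends each 2-simplex [p,q,r] to [q,r] − [p,r] + [p,q]. For instance
  ∂[2,4,6] = [4,6] − [2,6] + [2,4],
  ∂[2,3,5] = [3,5] − [2,5] + [2,3].
This gives a 15×10 integer matrix of rank 10; reducing to Smith normal form yields diagonal entries (1,1,1,1,1,1,1,1,1,2).

Reading off H_k = ker ∂_k / im ∂_{k+1}:

  H_0: rank C_0 − rank ∂_1 = 6 − 5 = 1, and the invariant factors of ∂_1 are all 1, so H_0 = Z.
  H_1: rank ker ∂_1 − rank ∂_2 = (15 − 5) − 10 = 0, and ∂_2 has invariant factor 2 > 1, so H_1 = Z/2Z.
  H_2: rank ker ∂_2 − rank ∂_3 = (10 − 10) − 0 = 0, and there is no ∂_3, so H_2 = 0.

H_0 ≅ Z,  H_1 ≅ Z/2Z,  H_2 = 0.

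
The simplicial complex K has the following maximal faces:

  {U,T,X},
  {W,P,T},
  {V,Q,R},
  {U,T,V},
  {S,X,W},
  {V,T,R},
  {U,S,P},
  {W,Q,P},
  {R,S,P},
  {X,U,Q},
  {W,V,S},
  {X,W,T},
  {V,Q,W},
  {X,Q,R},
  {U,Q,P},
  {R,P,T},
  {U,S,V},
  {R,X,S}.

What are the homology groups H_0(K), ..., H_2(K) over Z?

Fix the vertex order P < Q < R < S < T < U < V < W < X and write every simplex with vertices in increasing order. Then dim K = 2 and the simplices of K are:

  0-simplices (9): P, Q, R, S, T, U, V, W, X
  1-simplices (27): PQ, PR, PS, PT, PU, PW, QR, QU, QV, QW, QX, RS, RT, RV, RX, SU, SV, SW, SX, TU, TV, TW, TX, UV, UX, VW, WX
  2-simplices (18): PQU, PQW, PRS, PRT, PSU, PTW, QRV, QRX, QUX, QVW, RSX, RTV, SUV, SVW, SWX, TUV, TUX, TWX

giving chain groups C_0 ≅ Z^9, C_1 ≅ Z^27, C_2 ≅ Z^18.

Boundary ∂_1: C_1 → C_0 maps an edge to its endpoints' difference, ∂[p,q] = q − p.
The resulting 9×27 matrix has rank 8, and its Smith normal form has invariant factors (1,1,1,1,1,1,1,1).

Boundary ∂_2: C_2 → C_1 sends each 2-simplex [p,q,r] to [q,r] − [p,r] + [p,q]. For instance
  ∂QRX = RX − QX + QR,
  ∂PSU = SU − PU + PS.
The resulting 27×18 matrix has rank 17, and its Smith normal form has invariant factors (1,1,1,1,1,1,1,1,1,1,1,1,1,1,1,1,1).

From H_k ≅ ker(∂_k) / im(∂_{k+1}) we obtain:

  H_0: rank C_0 − rank ∂_1 = 9 − 8 = 1, and the invariant factors of ∂_1 are all 1, so H_0 = Z.
  H_1: rank ker ∂_1 − rank ∂_2 = (27 − 8) − 17 = 2, and the invariant factors of ∂_2 are all 1, so H_1 = Z^2.
  H_2: rank ker ∂_2 − rank ∂_3 = (18 − 17) − 0 = 1, and there is no ∂_3, so H_2 = Z.

H_0 ≅ Z,  H_1 ≅ Z^2,  H_2 ≅ Z.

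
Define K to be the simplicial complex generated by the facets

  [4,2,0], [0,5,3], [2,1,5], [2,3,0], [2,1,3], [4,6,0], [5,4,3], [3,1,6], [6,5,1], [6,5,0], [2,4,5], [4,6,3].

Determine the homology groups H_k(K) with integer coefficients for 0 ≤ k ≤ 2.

Fix the vertex order 0 < 1 < 2 < 3 < 4 < 5 < 6 and write every simplex with vertices in increasing order. Then dim K = 2 and the simplices of K are:

  0-simplices (7): [0], [1], [2], [3], [4], [5], [6]
  1-simplices (18): [0,2], [0,3], [0,4], [0,5], [0,6], [1,2], [1,3], [1,5], [1,6], [2,3], [2,4], [2,5], [3,4], [3,5], [3,6], [4,5], [4,6], [5,6]
  2-simplices (12): [0,2,3], [0,2,4], [0,3,5], [0,4,6], [0,5,6], [1,2,3], [1,2,5], [1,3,6], [1,5,6], [2,4,5], [3,4,5], [3,4,6]

giving chain groups C_0 ≅ Z^7, C_1 ≅ Z^18, C_2 ≅ Z^12.

Boundary ∂_1: C_1 → C_0 sends each edge [p,q] (with p < q) to q − p. For instance
  ∂[1,2] = [2] − [1].
The 7×18 boundary matrix has rank 6 and Smith normal form diag(1,1,1,1,1,1).

∂_2: C_2 → C_1 acts by ∂[p,q,r] = [q,r] − [p,r] + [p,q]. For instance
  ∂[1,2,5] = [2,5] − [1,5] + [1,2],
  ∂[1,5,6] = [5,6] − [1,6] + [1,5].
As a 18×12 matrix over Z this has rank 12, with invariant factors (1,1,1,1,1,1,1,1,1,1,1,2).

Reading off H_k = ker ∂_k / im ∂_{k+1}:

  H_0: rank C_0 − rank ∂_1 = 7 − 6 = 1, and the invariant factors of ∂_1 are all 1, so H_0 = Z.
  H_1: rank ker ∂_1 − rank ∂_2 = (18 − 6) − 12 = 0, and ∂_2 has invariant factor 2 > 1, so H_1 = Z/2.
  H_2: rank ker ∂_2 − rank ∂_3 = (12 − 12) − 0 = 0, and there is no ∂_3, so H_2 = 0.

H_0 = Z,  H_1 = Z/2,  H_2 = 0.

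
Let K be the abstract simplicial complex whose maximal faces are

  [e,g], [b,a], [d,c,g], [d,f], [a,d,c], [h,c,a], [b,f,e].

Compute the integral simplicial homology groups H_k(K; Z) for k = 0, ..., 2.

Take the total order a < b < c < d < e < f < g < h on the vertex set. Then K (dimension 2) consists of the simplices:

  0-simplices (8): a, b, c, d, e, f, g, h
  1-simplices (13): ab, ac, ad, ah, be, bf, cd, cg, ch, df, dg, ef, eg
  2-simplices (4): acd, ach, bef, cdg

giving chain groups C_0 ≅ Z^8, C_1 ≅ Z^13, C_2 ≅ Z^4.

The boundary map ∂_1: C_1 → C_0 is given by ∂[p,q] = [q] − [p]. For instance
  ∂ch = h − c.
As a 8×13 matrix over Z this has rank 7, with invariant factors (1,1,1,1,1,1,1).

∂_2: C_2 → C_1 maps a triangle to the signed sum of its edges. For instance
  ∂bef = ef − bf + be,
  ∂ach = ch − ah + ac.
As a 13×4 matrix over Z this has rank 4, with invariant factors (1,1,1,1).

Reading off H_k = ker ∂_k / im ∂_{k+1}:

  H_0: rank C_0 − rank ∂_1 = 8 − 7 = 1, and the invariant factors of ∂_1 are all 1, so H_0 ≅ Z.
  H_1: rank ker ∂_1 − rank ∂_2 = (13 − 7) − 4 = 2, and the invariant factors of ∂_2 are all 1, so H_1 ≅ Z^2.
  H_2: rank ker ∂_2 − rank ∂_3 = (4 − 4) − 0 = 0, and there is no ∂_3, so H_2 ≅ 0.

As a check, the Euler characteristic is 8 − 13 + 4 = -1, which agrees with 1 − 2 + 0 = -1.

H_0 = Z,  H_1 = Z^2,  H_2 = 0.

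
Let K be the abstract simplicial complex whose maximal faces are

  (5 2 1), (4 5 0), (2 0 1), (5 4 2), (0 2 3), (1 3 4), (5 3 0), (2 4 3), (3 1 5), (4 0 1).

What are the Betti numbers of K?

b_0 = 1, b_1 = 0, b_2 = 0.

Order the vertices as 0 < 1 < 2 < 3 < 4 < 5. Listing each simplex with vertices in this order, K has dimension 2 with simplices:

  0-simplices (6): [0], [1], [2], [3], [4], [5]
  1-simplices (15): [0,1], [0,2], [0,3], [0,4], [0,5], [1,2], [1,3], [1,4], [1,5], [2,3], [2,4], [2,5], [3,4], [3,5], [4,5]
  2-simplices (10): [0,1,2], [0,1,4], [0,2,3], [0,3,5], [0,4,5], [1,2,5], [1,3,4], [1,3,5], [2,3,4], [2,4,5]

so the chain groups are C_0 ≅ Z^6, C_1 ≅ Z^15, C_2 ≅ Z^10.

The boundary map ∂_1: C_1 → C_0 is given by ∂[p,q] = [q] − [p].
The 6×15 boundary matrix has rank 5 and Smith normal form diag(1,1,1,1,1).

∂_2: C_2 → C_1 sends each 2-simplex [p,q,r] to [q,r] − [p,r] + [p,q]. For instance
  ∂[0,1,2] = [1,2] − [0,2] + [0,1],
  ∂[1,3,4] = [3,4] − [1,4] + [1,3].
This gives a 15×10 integer matrix of rank 10; reducing to Smith normal form yields diagonal entries (1,1,1,1,1,1,1,1,1,2).

Reading off H_k = ker ∂_k / im ∂_{k+1}:

  H_0: rank C_0 − rank ∂_1 = 6 − 5 = 1, and the invariant factors of ∂_1 are all 1, so H_0 ≅ Z.
  H_1: rank ker ∂_1 − rank ∂_2 = (15 − 5) − 10 = 0, and ∂_2 has invariant factor 2 > 1, so H_1 ≅ Z/2Z.
  H_2: rank ker ∂_2 − rank ∂_3 = (10 − 10) − 0 = 0, and there is no ∂_3, so H_2 ≅ 0.

Hence the Betti numbers are b_0 = 1, b_1 = 0, b_2 = 0.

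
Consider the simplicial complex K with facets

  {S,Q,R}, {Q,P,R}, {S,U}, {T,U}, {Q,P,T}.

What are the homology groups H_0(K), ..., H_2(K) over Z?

H_0 = Z,  H_1 = Z,  H_2 = 0.

Order the vertices as P < Q < R < S < T < U. Listing each simplex with vertices in this order, K has dimension 2 with simplices:

  0-simplices (6): P, Q, R, S, T, U
  1-simplices (9): PQ, PR, PT, QR, QS, QT, RS, SU, TU
  2-simplices (3): PQR, PQT, QRS

so the chain groups are C_0 ≅ Z^6, C_1 ≅ Z^9, C_2 ≅ Z^3.

The boundary map ∂_1: C_1 → C_0 sends each edge [p,q] (with p < q) to q − p. For instance
  ∂QS = S − Q.
The 6×9 boundary matrix has rank 5 and Smith normal form diag(1,1,1,1,1).

Boundary ∂_2: C_2 → C_1 maps a triangle to the signed sum of its edges. For instance
  ∂PQR = QR − PR + PQ,
  ∂QRS = RS − QS + QR.
The 9×3 boundary matrix has rank 3 and Smith normal form diag(1,1,1).

From H_k ≅ ker(∂_k) / im(∂_{k+1}) we obtain:

  H_0: rank C_0 − rank ∂_1 = 6 − 5 = 1, and the invariant factors of ∂_1 are all 1, so H_0 = Z.
  H_1: rank ker ∂_1 − rank ∂_2 = (9 − 5) − 3 = 1, and the invariant factors of ∂_2 are all 1, so H_1 = Z.
  H_2: rank ker ∂_2 − rank ∂_3 = (3 − 3) − 0 = 0, and there is no ∂_3, so H_2 = 0.

As a check, the Euler characteristic is 6 − 9 + 3 = 0, which agrees with 1 − 1 + 0 = 0.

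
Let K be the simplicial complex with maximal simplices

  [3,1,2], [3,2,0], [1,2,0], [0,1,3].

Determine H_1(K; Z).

Fix the vertex order 0 < 1 < 2 < 3 and write every simplex with vertices in increasing order. Then dim K = 2 and the simplices of K are:

  0-simplices (4): [0], [1], [2], [3]
  1-simplices (6): [0,1], [0,2], [0,3], [1,2], [1,3], [2,3]
  2-simplices (4): [0,1,2], [0,1,3], [0,2,3], [1,2,3]

giving chain groups C_0 ≅ Z^4, C_1 ≅ Z^6, C_2 ≅ Z^4.

∂_1: C_1 → C_0 maps an edge to its endpoints' difference, ∂[p,q] = q − p.
As a 4×6 matrix over Z this has rank 3, with invariant factors (1,1,1).

∂_2: C_2 → C_1 maps a triangle to the signed sum of its edges. For instance
  ∂[0,2,3] = [2,3] − [0,3] + [0,2],
  ∂[0,1,2] = [1,2] − [0,2] + [0,1].
This gives a 6×4 integer matrix of rank 3; reducing to Smith normal form yields diagonal entries (1,1,1).

From H_k ≅ ker(∂_k) / im(∂_{k+1}) we obtain:

  H_1: rank ker ∂_1 − rank ∂_2 = (6 − 3) − 3 = 0, and the invariant factors of ∂_2 are all 1, so H_1 = 0.

H_1 = 0.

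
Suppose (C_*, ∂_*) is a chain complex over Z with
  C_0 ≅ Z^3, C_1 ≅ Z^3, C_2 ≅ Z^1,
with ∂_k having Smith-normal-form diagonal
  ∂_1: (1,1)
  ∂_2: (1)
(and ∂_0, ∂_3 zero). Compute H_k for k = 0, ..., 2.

H_0 ≅ Z,  H_1 = 0,  H_2 = 0.

H_0: b_0 = 3 − 0 − 2 = 1; torsion from ∂_1 factors > 1: none. So H_0 ≅ Z.
H_1: b_1 = 3 − 2 − 1 = 0; torsion from ∂_2 factors > 1: none. So H_1 ≅ 0.
H_2: b_2 = 1 − 1 − 0 = 0; torsion from ∂_3 factors > 1: none. So H_2 ≅ 0.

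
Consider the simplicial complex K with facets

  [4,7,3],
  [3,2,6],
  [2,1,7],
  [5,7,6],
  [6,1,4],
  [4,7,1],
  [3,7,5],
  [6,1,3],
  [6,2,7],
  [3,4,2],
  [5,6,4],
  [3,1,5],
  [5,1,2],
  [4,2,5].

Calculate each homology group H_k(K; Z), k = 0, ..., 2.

H_0 = Z,  H_1 = Z^2,  H_2 = Z.

Fix the vertex order 1 < 2 < 3 < 4 < 5 < 6 < 7 and write every simplex with vertices in increasing order. Then dim K = 2 and the simplices of K are:

  0-simplices (7): [1], [2], [3], [4], [5], [6], [7]
  1-simplices (21): [1,2], [1,3], [1,4], [1,5], [1,6], [1,7], [2,3], [2,4], [2,5], [2,6], [2,7], [3,4], [3,5], [3,6], [3,7], [4,5], [4,6], [4,7], [5,6], [5,7], [6,7]
  2-simplices (14): [1,2,5], [1,2,7], [1,3,5], [1,3,6], [1,4,6], [1,4,7], [2,3,4], [2,3,6], [2,4,5], [2,6,7], [3,4,7], [3,5,7], [4,5,6], [5,6,7]

giving chain groups C_0 ≅ Z^7, C_1 ≅ Z^21, C_2 ≅ Z^14.

∂_1: C_1 → C_0 sends each edge [p,q] (with p < q) to q − p. For instance
  ∂[4,6] = [6] − [4].
The resulting 7×21 matrix has rank 6, and its Smith normal form has invariant factors (1,1,1,1,1,1).

Boundary ∂_2: C_2 → C_1 maps a triangle to the signed sum of its edges. For instance
  ∂[4,5,6] = [5,6] − [4,6] + [4,5],
  ∂[2,3,4] = [3,4] − [2,4] + [2,3].
This gives a 21×14 integer matrix of rank 13; reducing to Smith normal form yields diagonal entries (1,1,1,1,1,1,1,1,1,1,1,1,1).

Reading off H_k = ker ∂_k / im ∂_{k+1}:

  H_0: rank C_0 − rank ∂_1 = 7 − 6 = 1, and the invariant factors of ∂_1 are all 1, so H_0 = Z.
  H_1: rank ker ∂_1 − rank ∂_2 = (21 − 6) − 13 = 2, and the invariant factors of ∂_2 are all 1, so H_1 = Z^2.
  H_2: rank ker ∂_2 − rank ∂_3 = (14 − 13) − 0 = 1, and there is no ∂_3, so H_2 = Z.

As a check, the Euler characteristic is 7 − 21 + 14 = 0, which agrees with 1 − 2 + 1 = 0.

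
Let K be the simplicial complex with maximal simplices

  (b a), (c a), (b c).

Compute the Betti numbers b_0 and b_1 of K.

b_0 = 1, b_1 = 1.

We work with the vertex ordering a < b < c. The simplices of K, each written with vertices in increasing order, are:

  0-simplices (3): a, b, c
  1-simplices (3): ab, ac, bc

so the chain groups are C_0 ≅ Z^3, C_1 ≅ Z^3.

The boundary map ∂_1: C_1 → C_0 maps an edge to its endpoints' difference, ∂[p,q] = q − p.
This gives a 3×3 integer matrix of rank 2; reducing to Smith normal form yields diagonal entries (1,1).

Reading off H_k = ker ∂_k / im ∂_{k+1}:

  H_0: rank C_0 − rank ∂_1 = 3 − 2 = 1, and the invariant factors of ∂_1 are all 1, so H_0 = Z.
  H_1: rank ker ∂_1 − rank ∂_2 = (3 − 2) − 0 = 1, and there is no ∂_2, so H_1 = Z.

Hence the Betti numbers are b_0 = 1, b_1 = 1.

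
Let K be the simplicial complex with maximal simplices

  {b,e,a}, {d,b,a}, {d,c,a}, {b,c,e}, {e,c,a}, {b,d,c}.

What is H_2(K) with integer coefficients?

H_2 = Z.

Order the vertices as a < b < c < d < e. Listing each simplex with vertices in this order, K has dimension 2 with simplices:

  0-simplices (5): a, b, c, d, e
  1-simplices (9): ab, ac, ad, ae, bc, bd, be, cd, ce
  2-simplices (6): abd, abe, acd, ace, bcd, bce

Hence C_0 ≅ Z^5, C_1 ≅ Z^9, C_2 ≅ Z^6.

∂_1: C_1 → C_0 is given by ∂[p,q] = [q] − [p].
This gives a 5×9 integer matrix of rank 4; reducing to Smith normal form yields diagonal entries (1,1,1,1).

Boundary ∂_2: C_2 → C_1 acts by ∂[p,q,r] = [q,r] − [p,r] + [p,q]. For instance
  ∂bcd = cd − bd + bc,
  ∂acd = cd − ad + ac.
The resulting 9×6 matrix has rank 5, and its Smith normal form has invariant factors (1,1,1,1,1).

From H_k ≅ ker(∂_k) / im(∂_{k+1}) we obtain:

  H_2: rank ker ∂_2 − rank ∂_3 = (6 − 5) − 0 = 1, and there is no ∂_3, so H_2 = Z.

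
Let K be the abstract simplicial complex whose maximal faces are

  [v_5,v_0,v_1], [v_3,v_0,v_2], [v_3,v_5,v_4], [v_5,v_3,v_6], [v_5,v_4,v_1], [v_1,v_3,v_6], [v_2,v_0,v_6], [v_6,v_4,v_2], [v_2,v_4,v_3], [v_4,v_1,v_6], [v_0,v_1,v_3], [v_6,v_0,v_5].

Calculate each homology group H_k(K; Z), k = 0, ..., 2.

Take the total order v_0 < v_1 < v_2 < v_3 < v_4 < v_5 < v_6 on the vertex set. Then K (dimension 2) consists of the simplices:

  0-simplices (7): [v_0], [v_1], [v_2], [v_3], [v_4], [v_5], [v_6]
  1-simplices (18): (18 of them)
  2-simplices (12): (12 of them)

Hence C_0 ≅ Z^7, C_1 ≅ Z^18, C_2 ≅ Z^12.

Boundary ∂_1: C_1 → C_0 maps an edge to its endpoints' difference, ∂[p,q] = q − p. For instance
  ∂[v_3,v_5] = [v_5] − [v_3].
This gives a 7×18 integer matrix of rank 6; reducing to Smith normal form yields diagonal entries (1,1,1,1,1,1).

The boundary map ∂_2: C_2 → C_1 maps a triangle to the signed sum of its edges. For instance
  ∂[v_3,v_4,v_5] = [v_4,v_5] − [v_3,v_5] + [v_3,v_4],
  ∂[v_1,v_4,v_5] = [v_4,v_5] − [v_1,v_5] + [v_1,v_4].
The 18×12 boundary matrix has rank 12 and Smith normal form diag(1,1,1,1,1,1,1,1,1,1,1,2).

Now H_k = ker ∂_k / im ∂_{k+1}, so:

  H_0: rank C_0 − rank ∂_1 = 7 − 6 = 1, and the invariant factors of ∂_1 are all 1, so H_0 = Z.
  H_1: rank ker ∂_1 − rank ∂_2 = (18 − 6) − 12 = 0, and ∂_2 has invariant factor 2 > 1, so H_1 = Z/2Z.
  H_2: rank ker ∂_2 − rank ∂_3 = (12 − 12) − 0 = 0, and there is no ∂_3, so H_2 = 0.

H_0 ≅ Z,  H_1 ≅ Z/2Z,  H_2 = 0.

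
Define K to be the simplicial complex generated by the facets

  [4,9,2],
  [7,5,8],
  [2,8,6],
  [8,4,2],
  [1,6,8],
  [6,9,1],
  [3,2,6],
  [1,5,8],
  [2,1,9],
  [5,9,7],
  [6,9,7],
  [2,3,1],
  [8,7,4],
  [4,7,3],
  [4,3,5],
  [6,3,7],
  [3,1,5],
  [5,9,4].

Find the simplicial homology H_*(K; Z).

H_0 ≅ Z,  H_1 ≅ Z ⊕ Z/2Z,  H_2 = 0.

Fix the vertex order 1 < 2 < 3 < 4 < 5 < 6 < 7 < 8 < 9 and write every simplex with vertices in increasing order. Then dim K = 2 and the simplices of K are:

  0-simplices (9): [1], [2], [3], [4], [5], [6], [7], [8], [9]
  1-simplices (27): (27 of them)
  2-simplices (18): [1,2,3], [1,2,9], [1,3,5], [1,5,8], [1,6,8], [1,6,9], [2,3,6], [2,4,8], [2,4,9], [2,6,8], [3,4,5], [3,4,7], [3,6,7], [4,5,9], [4,7,8], [5,7,8], [5,7,9], [6,7,9]

Hence C_0 ≅ Z^9, C_1 ≅ Z^27, C_2 ≅ Z^18.

The boundary map ∂_1: C_1 → C_0 maps an edge to its endpoints' difference, ∂[p,q] = q − p. For instance
  ∂[2,6] = [6] − [2].
This gives a 9×27 integer matrix of rank 8; reducing to Smith normal form yields diagonal entries (1,1,1,1,1,1,1,1).

∂_2: C_2 → C_1 sends each 2-simplex [p,q,r] to [q,r] − [p,r] + [p,q]. For instance
  ∂[1,3,5] = [3,5] − [1,5] + [1,3],
  ∂[2,4,9] = [4,9] − [2,9] + [2,4].
The resulting 27×18 matrix has rank 18, and its Smith normal form has invariant factors (1,1,1,1,1,1,1,1,1,1,1,1,1,1,1,1,1,2).

Computing H_k = (kernel of ∂_k) / (image of ∂_{k+1}):

  H_0: rank C_0 − rank ∂_1 = 9 − 8 = 1, and the invariant factors of ∂_1 are all 1, so H_0 = Z.
  H_1: rank ker ∂_1 − rank ∂_2 = (27 − 8) − 18 = 1, and ∂_2 has invariant factor 2 > 1, so H_1 = Z ⊕ Z/2Z.
  H_2: rank ker ∂_2 − rank ∂_3 = (18 − 18) − 0 = 0, and there is no ∂_3, so H_2 = 0.

As a check, the Euler characteristic is 9 − 27 + 18 = 0, which agrees with 1 − 1 + 0 = 0.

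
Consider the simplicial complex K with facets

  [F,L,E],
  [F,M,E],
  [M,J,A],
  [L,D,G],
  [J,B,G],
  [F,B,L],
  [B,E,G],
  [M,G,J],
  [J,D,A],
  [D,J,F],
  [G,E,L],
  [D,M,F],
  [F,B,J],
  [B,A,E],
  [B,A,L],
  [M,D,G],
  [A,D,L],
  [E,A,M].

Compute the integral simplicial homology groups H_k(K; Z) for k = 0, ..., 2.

H_0 ≅ Z,  H_1 ≅ Z ⊕ Z/2Z,  H_2 = 0.

Take the total order A < B < D < E < F < G < J < L < M on the vertex set. Then K (dimension 2) consists of the simplices:

  0-simplices (9): A, B, D, E, F, G, J, L, M
  1-simplices (27): AB, AD, AE, AJ, AL, AM, BE, BF, BG, BJ, BL, DF, DG, DJ, DL, DM, EF, EG, EL, EM, FJ, FL, FM, GJ, GL, GM, JM
  2-simplices (18): ABE, ABL, ADJ, ADL, AEM, AJM, BEG, BFJ, BFL, BGJ, DFJ, DFM, DGL, DGM, EFL, EFM, EGL, GJM

giving chain groups C_0 ≅ Z^9, C_1 ≅ Z^27, C_2 ≅ Z^18.

Boundary ∂_1: C_1 → C_0 maps an edge to its endpoints' difference, ∂[p,q] = q − p.
As a 9×27 matrix over Z this has rank 8, with invariant factors (1,1,1,1,1,1,1,1).

Boundary ∂_2: C_2 → C_1 sends each 2-simplex [p,q,r] to [q,r] − [p,r] + [p,q]. For instance
  ∂EFM = FM − EM + EF,
  ∂BGJ = GJ − BJ + BG.
The resulting 27×18 matrix has rank 18, and its Smith normal form has invariant factors (1,1,1,1,1,1,1,1,1,1,1,1,1,1,1,1,1,2).

Computing H_k = (kernel of ∂_k) / (image of ∂_{k+1}):

  H_0: rank C_0 − rank ∂_1 = 9 − 8 = 1, and the invariant factors of ∂_1 are all 1, so H_0 = Z.
  H_1: rank ker ∂_1 − rank ∂_2 = (27 − 8) − 18 = 1, and ∂_2 has invariant factor 2 > 1, so H_1 = Z ⊕ Z/2Z.
  H_2: rank ker ∂_2 − rank ∂_3 = (18 − 18) − 0 = 0, and there is no ∂_3, so H_2 = 0.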